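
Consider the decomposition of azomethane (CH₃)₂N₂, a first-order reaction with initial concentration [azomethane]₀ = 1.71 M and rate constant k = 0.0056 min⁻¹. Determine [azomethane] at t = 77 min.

1.111 M

Step 1: For a first-order reaction: [azomethane] = [azomethane]₀ × e^(-kt)
Step 2: [azomethane] = 1.71 × e^(-0.0056 × 77)
Step 3: [azomethane] = 1.71 × e^(-0.4312)
Step 4: [azomethane] = 1.71 × 0.649729 = 1.111 M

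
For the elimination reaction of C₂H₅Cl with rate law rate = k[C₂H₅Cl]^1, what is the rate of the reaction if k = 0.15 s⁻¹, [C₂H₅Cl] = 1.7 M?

0.255 M/s

Step 1: Identify the rate law: rate = k[C₂H₅Cl]^1
Step 2: Substitute values: rate = 0.15 × (1.7)^1
Step 3: Calculate: rate = 0.15 × 1.7 = 0.255 M/s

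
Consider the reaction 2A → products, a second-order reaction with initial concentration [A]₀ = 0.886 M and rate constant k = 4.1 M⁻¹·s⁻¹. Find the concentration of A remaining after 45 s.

0.005387 M

Step 1: For a second-order reaction: 1/[A] = 1/[A]₀ + kt
Step 2: 1/[A] = 1/0.886 + 4.1 × 45
Step 3: 1/[A] = 1.129 + 184.5 = 185.6
Step 4: [A] = 1/185.6 = 0.005387 M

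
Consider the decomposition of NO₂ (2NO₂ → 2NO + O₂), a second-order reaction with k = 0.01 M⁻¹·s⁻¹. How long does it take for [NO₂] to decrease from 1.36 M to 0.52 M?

118.8 s

Step 1: For second-order: t = (1/[NO₂] - 1/[NO₂]₀)/k
Step 2: t = (1/0.52 - 1/1.36)/0.01
Step 3: t = (1.923 - 0.7353)/0.01
Step 4: t = 1.188/0.01 = 118.8 s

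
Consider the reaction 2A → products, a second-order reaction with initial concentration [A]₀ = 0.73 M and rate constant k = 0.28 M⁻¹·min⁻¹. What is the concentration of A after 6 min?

0.3279 M

Step 1: For a second-order reaction: 1/[A] = 1/[A]₀ + kt
Step 2: 1/[A] = 1/0.73 + 0.28 × 6
Step 3: 1/[A] = 1.37 + 1.68 = 3.05
Step 4: [A] = 1/3.05 = 0.3279 M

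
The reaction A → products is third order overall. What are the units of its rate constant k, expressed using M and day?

M⁻²·day⁻¹

Step 1: For overall order n, rate = k × (concentration)^n.
Step 2: Rate has units M·day⁻¹; concentration term has units M^3.
Step 3: k = rate / (concentration)^n, so units of k = M^(1-3)·day⁻¹ = M⁻²·day⁻¹.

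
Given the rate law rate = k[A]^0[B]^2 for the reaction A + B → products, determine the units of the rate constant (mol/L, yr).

(mol/L)⁻¹·yr⁻¹

Step 1: Overall order = 0 + 2 = 2.
Step 2: rate has units mol/L·yr⁻¹; [A]^0[B]^2 has units (mol/L)^2.
Step 3: k = rate/([A]^0[B]^2), so units of k = (mol/L)^(1-2)·yr⁻¹ = (mol/L)⁻¹·yr⁻¹.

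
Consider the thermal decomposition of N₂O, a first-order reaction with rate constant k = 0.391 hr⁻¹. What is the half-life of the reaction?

1.773 hr

Step 1: For a first-order reaction, t₁/₂ = ln(2)/k
Step 2: t₁/₂ = ln(2)/0.391
Step 3: t₁/₂ = 0.6931/0.391 = 1.773 hr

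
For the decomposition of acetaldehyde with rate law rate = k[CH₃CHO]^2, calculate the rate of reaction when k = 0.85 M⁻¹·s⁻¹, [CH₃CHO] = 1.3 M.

1.437 M/s

Step 1: Identify the rate law: rate = k[CH₃CHO]^2
Step 2: Substitute values: rate = 0.85 × (1.3)^2
Step 3: Calculate: rate = 0.85 × 1.69 = 1.4365 M/s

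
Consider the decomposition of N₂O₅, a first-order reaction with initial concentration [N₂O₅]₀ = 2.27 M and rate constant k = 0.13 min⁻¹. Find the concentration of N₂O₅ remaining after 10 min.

0.6186 M

Step 1: For a first-order reaction: [N₂O₅] = [N₂O₅]₀ × e^(-kt)
Step 2: [N₂O₅] = 2.27 × e^(-0.13 × 10)
Step 3: [N₂O₅] = 2.27 × e^(-1.3)
Step 4: [N₂O₅] = 2.27 × 0.272532 = 0.6186 M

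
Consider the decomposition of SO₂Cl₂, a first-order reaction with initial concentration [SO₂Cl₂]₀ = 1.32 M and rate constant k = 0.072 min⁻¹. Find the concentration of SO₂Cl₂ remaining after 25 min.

0.2182 M

Step 1: For a first-order reaction: [SO₂Cl₂] = [SO₂Cl₂]₀ × e^(-kt)
Step 2: [SO₂Cl₂] = 1.32 × e^(-0.072 × 25)
Step 3: [SO₂Cl₂] = 1.32 × e^(-1.8)
Step 4: [SO₂Cl₂] = 1.32 × 0.165299 = 0.2182 M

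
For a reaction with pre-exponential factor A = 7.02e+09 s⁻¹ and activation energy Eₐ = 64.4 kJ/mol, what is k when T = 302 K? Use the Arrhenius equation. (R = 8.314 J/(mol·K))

5.10e-02 s⁻¹

Step 1: Use the Arrhenius equation: k = A × exp(-Eₐ/RT)
Step 2: Convert Eₐ to J/mol: 64.4 kJ/mol = 64400 J/mol
Step 3: Calculate the exponent: -Eₐ/(RT) = -64400/(8.314 × 302) = -25.64891
Step 4: k = 7.02e+09 × exp(-25.64891)
Step 5: k = 7.02e+09 × 7.25805e-12 = 5.0952e-02 s⁻¹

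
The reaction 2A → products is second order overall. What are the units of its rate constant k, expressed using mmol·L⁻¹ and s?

(mmol·L⁻¹)⁻¹·s⁻¹

Step 1: For overall order n, rate = k × (concentration)^n.
Step 2: Rate has units mmol·L⁻¹·s⁻¹; concentration term has units (mmol·L⁻¹)^2.
Step 3: k = rate / (concentration)^n, so units of k = (mmol·L⁻¹)^(1-2)·s⁻¹ = (mmol·L⁻¹)⁻¹·s⁻¹.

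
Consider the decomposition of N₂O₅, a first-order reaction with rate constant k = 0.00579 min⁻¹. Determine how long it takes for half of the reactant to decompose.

119.7 min

Step 1: For a first-order reaction, t₁/₂ = ln(2)/k
Step 2: t₁/₂ = ln(2)/0.00579
Step 3: t₁/₂ = 0.6931/0.00579 = 119.7 min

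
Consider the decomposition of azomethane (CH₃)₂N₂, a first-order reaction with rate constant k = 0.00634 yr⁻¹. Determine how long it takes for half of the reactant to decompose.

109.3 yr

Step 1: For a first-order reaction, t₁/₂ = ln(2)/k
Step 2: t₁/₂ = ln(2)/0.00634
Step 3: t₁/₂ = 0.6931/0.00634 = 109.3 yr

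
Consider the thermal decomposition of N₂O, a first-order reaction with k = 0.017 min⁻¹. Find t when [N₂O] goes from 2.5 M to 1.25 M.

40.77 min

Step 1: For first-order: t = ln([N₂O]₀/[N₂O])/k
Step 2: t = ln(2.5/1.25)/0.017
Step 3: t = ln(2)/0.017
Step 4: t = 0.6931/0.017 = 40.77 min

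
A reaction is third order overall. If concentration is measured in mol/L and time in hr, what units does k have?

(mol/L)⁻²·hr⁻¹

Step 1: For overall order n, rate = k × (concentration)^n.
Step 2: Rate has units mol/L·hr⁻¹; concentration term has units (mol/L)^3.
Step 3: k = rate / (concentration)^n, so units of k = (mol/L)^(1-3)·hr⁻¹ = (mol/L)⁻²·hr⁻¹.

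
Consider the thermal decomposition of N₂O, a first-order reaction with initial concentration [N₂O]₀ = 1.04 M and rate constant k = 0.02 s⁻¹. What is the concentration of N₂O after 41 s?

0.458 M

Step 1: For a first-order reaction: [N₂O] = [N₂O]₀ × e^(-kt)
Step 2: [N₂O] = 1.04 × e^(-0.02 × 41)
Step 3: [N₂O] = 1.04 × e^(-0.82)
Step 4: [N₂O] = 1.04 × 0.440432 = 0.458 M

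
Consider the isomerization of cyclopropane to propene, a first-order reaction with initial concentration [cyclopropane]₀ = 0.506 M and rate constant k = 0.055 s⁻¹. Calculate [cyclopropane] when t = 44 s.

0.04499 M

Step 1: For a first-order reaction: [cyclopropane] = [cyclopropane]₀ × e^(-kt)
Step 2: [cyclopropane] = 0.506 × e^(-0.055 × 44)
Step 3: [cyclopropane] = 0.506 × e^(-2.42)
Step 4: [cyclopropane] = 0.506 × 0.0889216 = 0.04499 M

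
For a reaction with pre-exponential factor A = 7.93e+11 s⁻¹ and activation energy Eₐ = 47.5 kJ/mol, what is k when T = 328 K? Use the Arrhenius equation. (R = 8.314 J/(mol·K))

2.16e+04 s⁻¹

Step 1: Use the Arrhenius equation: k = A × exp(-Eₐ/RT)
Step 2: Convert Eₐ to J/mol: 47.5 kJ/mol = 47500 J/mol
Step 3: Calculate the exponent: -Eₐ/(RT) = -47500/(8.314 × 328) = -17.41846
Step 4: k = 7.93e+11 × exp(-17.41846)
Step 5: k = 7.93e+11 × 2.72433e-08 = 2.1604e+04 s⁻¹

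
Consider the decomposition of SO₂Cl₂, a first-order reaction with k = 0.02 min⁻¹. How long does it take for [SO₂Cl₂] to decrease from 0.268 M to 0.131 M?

35.79 min

Step 1: For first-order: t = ln([SO₂Cl₂]₀/[SO₂Cl₂])/k
Step 2: t = ln(0.268/0.131)/0.02
Step 3: t = ln(2.046)/0.02
Step 4: t = 0.7158/0.02 = 35.79 min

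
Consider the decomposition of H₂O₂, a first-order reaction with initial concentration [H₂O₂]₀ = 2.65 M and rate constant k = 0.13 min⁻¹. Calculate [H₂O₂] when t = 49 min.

0.004537 M

Step 1: For a first-order reaction: [H₂O₂] = [H₂O₂]₀ × e^(-kt)
Step 2: [H₂O₂] = 2.65 × e^(-0.13 × 49)
Step 3: [H₂O₂] = 2.65 × e^(-6.37)
Step 4: [H₂O₂] = 2.65 × 0.00171216 = 0.004537 M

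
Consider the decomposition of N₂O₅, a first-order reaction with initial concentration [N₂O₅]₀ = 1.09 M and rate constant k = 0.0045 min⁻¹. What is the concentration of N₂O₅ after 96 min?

0.7076 M

Step 1: For a first-order reaction: [N₂O₅] = [N₂O₅]₀ × e^(-kt)
Step 2: [N₂O₅] = 1.09 × e^(-0.0045 × 96)
Step 3: [N₂O₅] = 1.09 × e^(-0.432)
Step 4: [N₂O₅] = 1.09 × 0.649209 = 0.7076 M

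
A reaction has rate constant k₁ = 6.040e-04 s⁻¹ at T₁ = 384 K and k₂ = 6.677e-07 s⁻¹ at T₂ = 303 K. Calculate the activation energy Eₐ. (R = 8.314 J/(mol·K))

81.3 kJ/mol

Step 1: Use the two-temperature Arrhenius form: ln(k₂/k₁) = -Eₐ/R × (1/T₂ - 1/T₁)
Step 2: ln(k₂/k₁) = ln(6.677e-07/6.040e-04) = ln(0.00110546) = -6.80749
Step 3: 1/T₂ - 1/T₁ = 1/303 - 1/384 = 6.961634e-04 K⁻¹
Step 4: Eₐ = -R × ln(k₂/k₁) / (1/T₂ - 1/T₁) = -8.314 × -6.80749 / 6.961634e-04
Step 5: Eₐ = 8.1299e+04 J/mol = 81.3 kJ/mol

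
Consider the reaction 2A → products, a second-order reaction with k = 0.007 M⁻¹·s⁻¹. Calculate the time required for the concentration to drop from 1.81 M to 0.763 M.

108.3 s

Step 1: For second-order: t = (1/[A] - 1/[A]₀)/k
Step 2: t = (1/0.763 - 1/1.81)/0.007
Step 3: t = (1.311 - 0.5525)/0.007
Step 4: t = 0.7581/0.007 = 108.3 s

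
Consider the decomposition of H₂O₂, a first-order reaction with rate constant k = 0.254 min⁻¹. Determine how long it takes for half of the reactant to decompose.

2.729 min

Step 1: For a first-order reaction, t₁/₂ = ln(2)/k
Step 2: t₁/₂ = ln(2)/0.254
Step 3: t₁/₂ = 0.6931/0.254 = 2.729 min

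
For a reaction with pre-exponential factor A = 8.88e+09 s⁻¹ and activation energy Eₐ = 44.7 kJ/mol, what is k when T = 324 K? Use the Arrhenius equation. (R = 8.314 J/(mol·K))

5.52e+02 s⁻¹

Step 1: Use the Arrhenius equation: k = A × exp(-Eₐ/RT)
Step 2: Convert Eₐ to J/mol: 44.7 kJ/mol = 44700 J/mol
Step 3: Calculate the exponent: -Eₐ/(RT) = -44700/(8.314 × 324) = -16.59405
Step 4: k = 8.88e+09 × exp(-16.59405)
Step 5: k = 8.88e+09 × 6.21292e-08 = 5.5171e+02 s⁻¹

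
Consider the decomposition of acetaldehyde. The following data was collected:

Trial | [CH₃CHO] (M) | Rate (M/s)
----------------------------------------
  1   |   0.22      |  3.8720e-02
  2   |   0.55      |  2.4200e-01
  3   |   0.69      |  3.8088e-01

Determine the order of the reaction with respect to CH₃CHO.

second order (2)

Step 1: Compare trials to find order n where rate₂/rate₁ = ([CH₃CHO]₂/[CH₃CHO]₁)^n
Step 2: rate₂/rate₁ = 2.4200e-01/3.8720e-02 = 6.25
Step 3: [CH₃CHO]₂/[CH₃CHO]₁ = 0.55/0.22 = 2.5
Step 4: n = ln(6.25)/ln(2.5) = 2.00 ≈ 2
Step 5: The reaction is second order in CH₃CHO.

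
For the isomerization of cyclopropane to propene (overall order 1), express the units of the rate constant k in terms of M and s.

s⁻¹

Step 1: For overall order n, rate = k × (concentration)^n.
Step 2: Rate has units M·s⁻¹; concentration term has units M^1.
Step 3: k = rate / (concentration)^n, so units of k = M^(1-1)·s⁻¹ = s⁻¹.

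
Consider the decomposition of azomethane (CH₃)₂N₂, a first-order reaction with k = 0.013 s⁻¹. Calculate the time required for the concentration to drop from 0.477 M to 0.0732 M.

144.2 s

Step 1: For first-order: t = ln([azomethane]₀/[azomethane])/k
Step 2: t = ln(0.477/0.0732)/0.013
Step 3: t = ln(6.516)/0.013
Step 4: t = 1.874/0.013 = 144.2 s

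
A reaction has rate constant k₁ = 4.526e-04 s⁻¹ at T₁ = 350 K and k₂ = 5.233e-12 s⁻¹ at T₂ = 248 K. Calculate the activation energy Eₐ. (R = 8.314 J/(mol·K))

129.3 kJ/mol

Step 1: Use the two-temperature Arrhenius form: ln(k₂/k₁) = -Eₐ/R × (1/T₂ - 1/T₁)
Step 2: ln(k₂/k₁) = ln(5.233e-12/4.526e-04) = ln(1.15621e-08) = -18.2755
Step 3: 1/T₂ - 1/T₁ = 1/248 - 1/350 = 1.175115e-03 K⁻¹
Step 4: Eₐ = -R × ln(k₂/k₁) / (1/T₂ - 1/T₁) = -8.314 × -18.2755 / 1.175115e-03
Step 5: Eₐ = 1.2930e+05 J/mol = 129.3 kJ/mol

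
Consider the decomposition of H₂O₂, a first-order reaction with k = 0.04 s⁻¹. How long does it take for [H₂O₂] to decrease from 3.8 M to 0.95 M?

34.66 s

Step 1: For first-order: t = ln([H₂O₂]₀/[H₂O₂])/k
Step 2: t = ln(3.8/0.95)/0.04
Step 3: t = ln(4)/0.04
Step 4: t = 1.386/0.04 = 34.66 s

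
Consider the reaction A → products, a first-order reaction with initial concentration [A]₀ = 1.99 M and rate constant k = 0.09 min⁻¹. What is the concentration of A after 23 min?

0.2511 M

Step 1: For a first-order reaction: [A] = [A]₀ × e^(-kt)
Step 2: [A] = 1.99 × e^(-0.09 × 23)
Step 3: [A] = 1.99 × e^(-2.07)
Step 4: [A] = 1.99 × 0.126186 = 0.2511 M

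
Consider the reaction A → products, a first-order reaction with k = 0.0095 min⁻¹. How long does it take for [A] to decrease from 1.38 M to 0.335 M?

149 min

Step 1: For first-order: t = ln([A]₀/[A])/k
Step 2: t = ln(1.38/0.335)/0.0095
Step 3: t = ln(4.119)/0.0095
Step 4: t = 1.416/0.0095 = 149 min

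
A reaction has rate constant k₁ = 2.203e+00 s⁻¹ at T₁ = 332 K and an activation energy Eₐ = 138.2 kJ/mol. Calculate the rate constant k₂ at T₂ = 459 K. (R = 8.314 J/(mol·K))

2.288e+06 s⁻¹

Step 1: Use the two-temperature Arrhenius form: ln(k₂/k₁) = -Eₐ/R × (1/T₂ - 1/T₁)
Step 2: Convert Eₐ to J/mol: 138.2 kJ/mol = 138200 J/mol
Step 3: 1/T₂ - 1/T₁ = 1/459 - 1/332 = -8.333990e-04 K⁻¹
Step 4: ln(k₂/k₁) = -138200/8.314 × -8.333990e-04 = 13.85323
Step 5: k₂ = k₁ × exp(13.85323) = 2.203e+00 × 1.03844e+06 = 2.288e+06 s⁻¹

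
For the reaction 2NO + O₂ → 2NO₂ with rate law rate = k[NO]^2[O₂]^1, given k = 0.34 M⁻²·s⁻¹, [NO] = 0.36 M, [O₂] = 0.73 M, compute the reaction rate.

0.03217 M/s

Step 1: The rate law is rate = k[NO]^2[O₂]^1
Step 2: Substitute: rate = 0.34 × (0.36)^2 × (0.73)^1
Step 3: rate = 0.34 × 0.1296 × 0.73 = 0.0321667 M/s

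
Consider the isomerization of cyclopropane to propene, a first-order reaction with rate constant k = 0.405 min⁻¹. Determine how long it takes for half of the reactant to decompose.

1.711 min

Step 1: For a first-order reaction, t₁/₂ = ln(2)/k
Step 2: t₁/₂ = ln(2)/0.405
Step 3: t₁/₂ = 0.6931/0.405 = 1.711 min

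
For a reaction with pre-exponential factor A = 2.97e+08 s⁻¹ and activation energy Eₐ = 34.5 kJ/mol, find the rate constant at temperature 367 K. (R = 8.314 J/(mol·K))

3.65e+03 s⁻¹

Step 1: Use the Arrhenius equation: k = A × exp(-Eₐ/RT)
Step 2: Convert Eₐ to J/mol: 34.5 kJ/mol = 34500 J/mol
Step 3: Calculate the exponent: -Eₐ/(RT) = -34500/(8.314 × 367) = -11.30689
Step 4: k = 2.97e+08 × exp(-11.30689)
Step 5: k = 2.97e+08 × 1.22880e-05 = 3.6495e+03 s⁻¹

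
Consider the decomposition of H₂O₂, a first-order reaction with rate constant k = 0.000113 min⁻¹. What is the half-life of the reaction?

6134 min

Step 1: For a first-order reaction, t₁/₂ = ln(2)/k
Step 2: t₁/₂ = ln(2)/0.000113
Step 3: t₁/₂ = 0.6931/0.000113 = 6134 min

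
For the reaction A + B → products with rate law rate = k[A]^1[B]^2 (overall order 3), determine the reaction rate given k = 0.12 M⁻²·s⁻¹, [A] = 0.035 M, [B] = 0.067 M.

1.885e-05 M/s

Step 1: The rate law is rate = k[A]^1[B]^2, overall order = 1+2 = 3
Step 2: Substitute values: rate = 0.12 × (0.035)^1 × (0.067)^2
Step 3: rate = 0.12 × 0.035 × 0.004489 = 1.88538e-05 M/s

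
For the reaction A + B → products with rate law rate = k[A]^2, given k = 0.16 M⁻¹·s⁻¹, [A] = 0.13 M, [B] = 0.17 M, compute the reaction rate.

0.002704 M/s

Step 1: The rate law is rate = k[A]^2
Step 2: Note that the rate does not depend on [B] (zero order in B).
Step 3: rate = 0.16 × (0.13)^2 = 0.002704 M/s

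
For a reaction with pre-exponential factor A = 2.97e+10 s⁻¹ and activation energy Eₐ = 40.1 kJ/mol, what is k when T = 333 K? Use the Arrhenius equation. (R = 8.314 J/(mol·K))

1.52e+04 s⁻¹

Step 1: Use the Arrhenius equation: k = A × exp(-Eₐ/RT)
Step 2: Convert Eₐ to J/mol: 40.1 kJ/mol = 40100 J/mol
Step 3: Calculate the exponent: -Eₐ/(RT) = -40100/(8.314 × 333) = -14.48405
Step 4: k = 2.97e+10 × exp(-14.48405)
Step 5: k = 2.97e+10 × 5.12457e-07 = 1.5220e+04 s⁻¹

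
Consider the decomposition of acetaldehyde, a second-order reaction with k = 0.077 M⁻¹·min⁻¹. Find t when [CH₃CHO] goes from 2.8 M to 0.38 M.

29.54 min

Step 1: For second-order: t = (1/[CH₃CHO] - 1/[CH₃CHO]₀)/k
Step 2: t = (1/0.38 - 1/2.8)/0.077
Step 3: t = (2.632 - 0.3571)/0.077
Step 4: t = 2.274/0.077 = 29.54 min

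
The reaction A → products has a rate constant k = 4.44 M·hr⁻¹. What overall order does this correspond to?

zeroth order (0)

Step 1: The units of k for an nth-order reaction are (concentration)^(1-n)·(time)⁻¹.
Step 2: Here k has units M·hr⁻¹, so the concentration exponent is 1.
Step 3: 1 - n = 1 ⇒ n = 0. The reaction is zeroth order.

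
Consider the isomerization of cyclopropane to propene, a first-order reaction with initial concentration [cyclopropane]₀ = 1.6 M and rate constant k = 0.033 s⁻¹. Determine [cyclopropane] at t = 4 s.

1.402 M

Step 1: For a first-order reaction: [cyclopropane] = [cyclopropane]₀ × e^(-kt)
Step 2: [cyclopropane] = 1.6 × e^(-0.033 × 4)
Step 3: [cyclopropane] = 1.6 × e^(-0.132)
Step 4: [cyclopropane] = 1.6 × 0.876341 = 1.402 M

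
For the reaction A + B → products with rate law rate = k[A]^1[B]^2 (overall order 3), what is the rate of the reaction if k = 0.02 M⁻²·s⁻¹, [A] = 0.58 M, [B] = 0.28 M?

0.0009094 M/s

Step 1: The rate law is rate = k[A]^1[B]^2, overall order = 1+2 = 3
Step 2: Substitute values: rate = 0.02 × (0.58)^1 × (0.28)^2
Step 3: rate = 0.02 × 0.58 × 0.0784 = 0.00090944 M/s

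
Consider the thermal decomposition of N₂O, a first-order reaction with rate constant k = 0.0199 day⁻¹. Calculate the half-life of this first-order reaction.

34.83 day

Step 1: For a first-order reaction, t₁/₂ = ln(2)/k
Step 2: t₁/₂ = ln(2)/0.0199
Step 3: t₁/₂ = 0.6931/0.0199 = 34.83 day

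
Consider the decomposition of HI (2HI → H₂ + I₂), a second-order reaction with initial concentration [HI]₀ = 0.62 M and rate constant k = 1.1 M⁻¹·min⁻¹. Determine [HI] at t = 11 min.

0.07292 M

Step 1: For a second-order reaction: 1/[HI] = 1/[HI]₀ + kt
Step 2: 1/[HI] = 1/0.62 + 1.1 × 11
Step 3: 1/[HI] = 1.613 + 12.1 = 13.71
Step 4: [HI] = 1/13.71 = 0.07292 M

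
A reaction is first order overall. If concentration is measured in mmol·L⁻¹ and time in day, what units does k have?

day⁻¹

Step 1: For overall order n, rate = k × (concentration)^n.
Step 2: Rate has units mmol·L⁻¹·day⁻¹; concentration term has units (mmol·L⁻¹)^1.
Step 3: k = rate / (concentration)^n, so units of k = (mmol·L⁻¹)^(1-1)·day⁻¹ = day⁻¹.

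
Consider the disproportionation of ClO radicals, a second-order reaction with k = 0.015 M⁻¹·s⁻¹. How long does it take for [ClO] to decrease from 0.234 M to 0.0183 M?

3358 s

Step 1: For second-order: t = (1/[ClO] - 1/[ClO]₀)/k
Step 2: t = (1/0.0183 - 1/0.234)/0.015
Step 3: t = (54.64 - 4.274)/0.015
Step 4: t = 50.37/0.015 = 3358 s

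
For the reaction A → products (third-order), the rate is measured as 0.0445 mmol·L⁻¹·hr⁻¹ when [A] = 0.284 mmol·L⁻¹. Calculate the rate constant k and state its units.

1.943 (mmol·L⁻¹)⁻²·hr⁻¹

Step 1: rate = k[A]^3, so k = rate / [A]^3.
Step 2: k = 0.0445 / (0.284)^3 = 0.0445 / 0.02291.
Step 3: k = 1.943 (mmol·L⁻¹)⁻²·hr⁻¹.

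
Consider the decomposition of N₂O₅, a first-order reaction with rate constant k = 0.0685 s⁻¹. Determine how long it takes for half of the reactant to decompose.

10.12 s

Step 1: For a first-order reaction, t₁/₂ = ln(2)/k
Step 2: t₁/₂ = ln(2)/0.0685
Step 3: t₁/₂ = 0.6931/0.0685 = 10.12 s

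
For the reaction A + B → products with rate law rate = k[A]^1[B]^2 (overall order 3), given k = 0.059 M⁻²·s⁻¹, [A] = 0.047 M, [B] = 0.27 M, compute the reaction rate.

0.0002022 M/s

Step 1: The rate law is rate = k[A]^1[B]^2, overall order = 1+2 = 3
Step 2: Substitute values: rate = 0.059 × (0.047)^1 × (0.27)^2
Step 3: rate = 0.059 × 0.047 × 0.0729 = 0.000202152 M/s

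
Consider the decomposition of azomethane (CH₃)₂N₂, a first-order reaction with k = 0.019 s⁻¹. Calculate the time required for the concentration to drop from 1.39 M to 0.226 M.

95.61 s

Step 1: For first-order: t = ln([azomethane]₀/[azomethane])/k
Step 2: t = ln(1.39/0.226)/0.019
Step 3: t = ln(6.15)/0.019
Step 4: t = 1.817/0.019 = 95.61 s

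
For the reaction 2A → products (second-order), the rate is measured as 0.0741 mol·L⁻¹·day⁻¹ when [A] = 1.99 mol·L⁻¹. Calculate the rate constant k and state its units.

0.01871 (mol·L⁻¹)⁻¹·day⁻¹

Step 1: rate = k[A]^2, so k = rate / [A]^2.
Step 2: k = 0.0741 / (1.99)^2 = 0.0741 / 3.96.
Step 3: k = 0.01871 (mol·L⁻¹)⁻¹·day⁻¹.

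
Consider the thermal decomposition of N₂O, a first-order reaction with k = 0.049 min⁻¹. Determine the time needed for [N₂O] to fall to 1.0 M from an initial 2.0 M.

14.15 min

Step 1: For first-order: t = ln([N₂O]₀/[N₂O])/k
Step 2: t = ln(2.0/1.0)/0.049
Step 3: t = ln(2)/0.049
Step 4: t = 0.6931/0.049 = 14.15 min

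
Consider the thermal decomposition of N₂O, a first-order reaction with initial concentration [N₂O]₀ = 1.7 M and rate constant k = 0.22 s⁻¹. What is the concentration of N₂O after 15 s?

0.0627 M

Step 1: For a first-order reaction: [N₂O] = [N₂O]₀ × e^(-kt)
Step 2: [N₂O] = 1.7 × e^(-0.22 × 15)
Step 3: [N₂O] = 1.7 × e^(-3.3)
Step 4: [N₂O] = 1.7 × 0.0368832 = 0.0627 M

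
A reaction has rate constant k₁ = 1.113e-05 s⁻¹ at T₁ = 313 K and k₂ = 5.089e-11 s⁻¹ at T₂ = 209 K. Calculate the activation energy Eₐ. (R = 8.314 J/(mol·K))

64.3 kJ/mol

Step 1: Use the two-temperature Arrhenius form: ln(k₂/k₁) = -Eₐ/R × (1/T₂ - 1/T₁)
Step 2: ln(k₂/k₁) = ln(5.089e-11/1.113e-05) = ln(4.57233e-06) = -12.2955
Step 3: 1/T₂ - 1/T₁ = 1/209 - 1/313 = 1.589801e-03 K⁻¹
Step 4: Eₐ = -R × ln(k₂/k₁) / (1/T₂ - 1/T₁) = -8.314 × -12.2955 / 1.589801e-03
Step 5: Eₐ = 6.4300e+04 J/mol = 64.3 kJ/mol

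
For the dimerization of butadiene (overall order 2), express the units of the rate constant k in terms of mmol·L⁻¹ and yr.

(mmol·L⁻¹)⁻¹·yr⁻¹

Step 1: For overall order n, rate = k × (concentration)^n.
Step 2: Rate has units mmol·L⁻¹·yr⁻¹; concentration term has units (mmol·L⁻¹)^2.
Step 3: k = rate / (concentration)^n, so units of k = (mmol·L⁻¹)^(1-2)·yr⁻¹ = (mmol·L⁻¹)⁻¹·yr⁻¹.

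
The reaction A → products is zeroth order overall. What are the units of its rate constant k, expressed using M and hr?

M·hr⁻¹

Step 1: For overall order n, rate = k × (concentration)^n.
Step 2: Rate has units M·hr⁻¹; concentration term has units M^0.
Step 3: k = rate / (concentration)^n, so units of k = M^(1-0)·hr⁻¹ = M·hr⁻¹.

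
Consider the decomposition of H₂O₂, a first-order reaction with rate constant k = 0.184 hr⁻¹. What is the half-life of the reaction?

3.767 hr

Step 1: For a first-order reaction, t₁/₂ = ln(2)/k
Step 2: t₁/₂ = ln(2)/0.184
Step 3: t₁/₂ = 0.6931/0.184 = 3.767 hr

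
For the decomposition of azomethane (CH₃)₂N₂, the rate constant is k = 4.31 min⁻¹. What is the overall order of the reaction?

first order (1)

Step 1: The units of k for an nth-order reaction are (concentration)^(1-n)·(time)⁻¹.
Step 2: Here k has units min⁻¹, so the concentration exponent is 0.
Step 3: 1 - n = 0 ⇒ n = 1. The reaction is first order.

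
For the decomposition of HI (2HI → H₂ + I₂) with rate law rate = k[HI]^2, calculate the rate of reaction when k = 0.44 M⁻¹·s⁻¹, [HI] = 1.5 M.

0.99 M/s

Step 1: Identify the rate law: rate = k[HI]^2
Step 2: Substitute values: rate = 0.44 × (1.5)^2
Step 3: Calculate: rate = 0.44 × 2.25 = 0.99 M/s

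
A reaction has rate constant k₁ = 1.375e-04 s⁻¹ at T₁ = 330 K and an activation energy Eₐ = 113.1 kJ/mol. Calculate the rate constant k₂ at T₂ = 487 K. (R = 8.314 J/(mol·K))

8.126e+01 s⁻¹

Step 1: Use the two-temperature Arrhenius form: ln(k₂/k₁) = -Eₐ/R × (1/T₂ - 1/T₁)
Step 2: Convert Eₐ to J/mol: 113.1 kJ/mol = 113100 J/mol
Step 3: 1/T₂ - 1/T₁ = 1/487 - 1/330 = -9.769149e-04 K⁻¹
Step 4: ln(k₂/k₁) = -113100/8.314 × -9.769149e-04 = 13.28952
Step 5: k₂ = k₁ × exp(13.28952) = 1.375e-04 × 5.90970e+05 = 8.126e+01 s⁻¹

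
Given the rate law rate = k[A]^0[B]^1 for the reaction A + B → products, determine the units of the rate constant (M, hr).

hr⁻¹

Step 1: Overall order = 0 + 1 = 1.
Step 2: rate has units M·hr⁻¹; [A]^0[B]^1 has units M^1.
Step 3: k = rate/([A]^0[B]^1), so units of k = M^(1-1)·hr⁻¹ = hr⁻¹.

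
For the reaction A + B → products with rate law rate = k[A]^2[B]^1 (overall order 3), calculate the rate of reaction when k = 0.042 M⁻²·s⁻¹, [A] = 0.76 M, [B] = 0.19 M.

0.004609 M/s

Step 1: The rate law is rate = k[A]^2[B]^1, overall order = 2+1 = 3
Step 2: Substitute values: rate = 0.042 × (0.76)^2 × (0.19)^1
Step 3: rate = 0.042 × 0.5776 × 0.19 = 0.00460925 M/s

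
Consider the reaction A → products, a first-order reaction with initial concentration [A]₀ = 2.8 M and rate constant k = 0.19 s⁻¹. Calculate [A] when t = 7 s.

0.7405 M

Step 1: For a first-order reaction: [A] = [A]₀ × e^(-kt)
Step 2: [A] = 2.8 × e^(-0.19 × 7)
Step 3: [A] = 2.8 × e^(-1.33)
Step 4: [A] = 2.8 × 0.264477 = 0.7405 M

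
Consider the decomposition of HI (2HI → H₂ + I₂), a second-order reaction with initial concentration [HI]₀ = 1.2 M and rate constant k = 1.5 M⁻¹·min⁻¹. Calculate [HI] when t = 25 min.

0.02609 M

Step 1: For a second-order reaction: 1/[HI] = 1/[HI]₀ + kt
Step 2: 1/[HI] = 1/1.2 + 1.5 × 25
Step 3: 1/[HI] = 0.8333 + 37.5 = 38.33
Step 4: [HI] = 1/38.33 = 0.02609 M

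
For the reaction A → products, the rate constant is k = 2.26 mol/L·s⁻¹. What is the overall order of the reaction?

zeroth order (0)

Step 1: The units of k for an nth-order reaction are (concentration)^(1-n)·(time)⁻¹.
Step 2: Here k has units mol/L·s⁻¹, so the concentration exponent is 1.
Step 3: 1 - n = 1 ⇒ n = 0. The reaction is zeroth order.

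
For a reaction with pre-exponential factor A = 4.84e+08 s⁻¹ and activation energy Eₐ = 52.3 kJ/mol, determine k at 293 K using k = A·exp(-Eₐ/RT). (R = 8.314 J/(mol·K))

2.29e-01 s⁻¹

Step 1: Use the Arrhenius equation: k = A × exp(-Eₐ/RT)
Step 2: Convert Eₐ to J/mol: 52.3 kJ/mol = 52300 J/mol
Step 3: Calculate the exponent: -Eₐ/(RT) = -52300/(8.314 × 293) = -21.46960
Step 4: k = 4.84e+08 × exp(-21.46960)
Step 5: k = 4.84e+08 × 4.74101e-10 = 2.2946e-01 s⁻¹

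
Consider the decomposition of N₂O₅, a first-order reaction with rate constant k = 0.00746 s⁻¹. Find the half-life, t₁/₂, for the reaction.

92.92 s

Step 1: For a first-order reaction, t₁/₂ = ln(2)/k
Step 2: t₁/₂ = ln(2)/0.00746
Step 3: t₁/₂ = 0.6931/0.00746 = 92.92 s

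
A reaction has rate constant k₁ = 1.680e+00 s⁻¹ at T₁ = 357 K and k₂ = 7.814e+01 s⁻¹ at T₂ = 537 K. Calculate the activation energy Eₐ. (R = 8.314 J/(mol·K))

34.0 kJ/mol

Step 1: Use the two-temperature Arrhenius form: ln(k₂/k₁) = -Eₐ/R × (1/T₂ - 1/T₁)
Step 2: ln(k₂/k₁) = ln(7.814e+01/1.680e+00) = ln(46.5119) = 3.83971
Step 3: 1/T₂ - 1/T₁ = 1/537 - 1/357 = -9.389231e-04 K⁻¹
Step 4: Eₐ = -R × ln(k₂/k₁) / (1/T₂ - 1/T₁) = -8.314 × 3.83971 / -9.389231e-04
Step 5: Eₐ = 3.4000e+04 J/mol = 34.0 kJ/mol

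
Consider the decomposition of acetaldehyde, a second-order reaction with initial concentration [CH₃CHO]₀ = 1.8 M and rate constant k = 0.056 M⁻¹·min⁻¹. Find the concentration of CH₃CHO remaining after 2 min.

1.498 M

Step 1: For a second-order reaction: 1/[CH₃CHO] = 1/[CH₃CHO]₀ + kt
Step 2: 1/[CH₃CHO] = 1/1.8 + 0.056 × 2
Step 3: 1/[CH₃CHO] = 0.5556 + 0.112 = 0.6676
Step 4: [CH₃CHO] = 1/0.6676 = 1.498 M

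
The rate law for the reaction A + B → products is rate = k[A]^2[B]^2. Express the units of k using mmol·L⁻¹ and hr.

(mmol·L⁻¹)⁻³·hr⁻¹

Step 1: Overall order = 2 + 2 = 4.
Step 2: rate has units mmol·L⁻¹·hr⁻¹; [A]^2[B]^2 has units (mmol·L⁻¹)^4.
Step 3: k = rate/([A]^2[B]^2), so units of k = (mmol·L⁻¹)^(1-4)·hr⁻¹ = (mmol·L⁻¹)⁻³·hr⁻¹.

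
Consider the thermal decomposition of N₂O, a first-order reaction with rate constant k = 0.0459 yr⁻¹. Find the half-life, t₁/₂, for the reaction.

15.1 yr

Step 1: For a first-order reaction, t₁/₂ = ln(2)/k
Step 2: t₁/₂ = ln(2)/0.0459
Step 3: t₁/₂ = 0.6931/0.0459 = 15.1 yr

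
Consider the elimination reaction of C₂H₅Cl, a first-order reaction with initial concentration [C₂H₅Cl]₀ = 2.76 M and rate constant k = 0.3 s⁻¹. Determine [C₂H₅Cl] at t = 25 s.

0.001527 M

Step 1: For a first-order reaction: [C₂H₅Cl] = [C₂H₅Cl]₀ × e^(-kt)
Step 2: [C₂H₅Cl] = 2.76 × e^(-0.3 × 25)
Step 3: [C₂H₅Cl] = 2.76 × e^(-7.5)
Step 4: [C₂H₅Cl] = 2.76 × 0.000553084 = 0.001527 M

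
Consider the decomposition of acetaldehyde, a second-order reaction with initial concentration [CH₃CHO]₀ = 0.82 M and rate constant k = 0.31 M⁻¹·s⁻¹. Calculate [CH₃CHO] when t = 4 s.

0.4066 M

Step 1: For a second-order reaction: 1/[CH₃CHO] = 1/[CH₃CHO]₀ + kt
Step 2: 1/[CH₃CHO] = 1/0.82 + 0.31 × 4
Step 3: 1/[CH₃CHO] = 1.22 + 1.24 = 2.46
Step 4: [CH₃CHO] = 1/2.46 = 0.4066 M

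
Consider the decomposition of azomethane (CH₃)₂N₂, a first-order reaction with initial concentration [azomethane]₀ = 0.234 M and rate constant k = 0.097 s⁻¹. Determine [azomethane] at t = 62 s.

0.000572 M

Step 1: For a first-order reaction: [azomethane] = [azomethane]₀ × e^(-kt)
Step 2: [azomethane] = 0.234 × e^(-0.097 × 62)
Step 3: [azomethane] = 0.234 × e^(-6.014)
Step 4: [azomethane] = 0.234 × 0.00244429 = 0.000572 M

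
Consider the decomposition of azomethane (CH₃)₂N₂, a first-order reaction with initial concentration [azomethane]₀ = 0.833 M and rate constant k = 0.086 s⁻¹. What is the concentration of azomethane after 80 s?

0.0008564 M

Step 1: For a first-order reaction: [azomethane] = [azomethane]₀ × e^(-kt)
Step 2: [azomethane] = 0.833 × e^(-0.086 × 80)
Step 3: [azomethane] = 0.833 × e^(-6.88)
Step 4: [azomethane] = 0.833 × 0.00102814 = 0.0008564 M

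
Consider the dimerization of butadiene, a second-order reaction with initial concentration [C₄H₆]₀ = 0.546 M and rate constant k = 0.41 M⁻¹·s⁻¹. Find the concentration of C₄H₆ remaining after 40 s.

0.05485 M

Step 1: For a second-order reaction: 1/[C₄H₆] = 1/[C₄H₆]₀ + kt
Step 2: 1/[C₄H₆] = 1/0.546 + 0.41 × 40
Step 3: 1/[C₄H₆] = 1.832 + 16.4 = 18.23
Step 4: [C₄H₆] = 1/18.23 = 0.05485 M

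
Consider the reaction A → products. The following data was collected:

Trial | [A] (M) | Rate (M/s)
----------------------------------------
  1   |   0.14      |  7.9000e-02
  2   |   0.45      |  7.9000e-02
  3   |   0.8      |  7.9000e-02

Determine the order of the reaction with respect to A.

zeroth order (0)

Step 1: Compare trials - when concentration changes, rate stays constant.
Step 2: rate₂/rate₁ = 7.9000e-02/7.9000e-02 = 1
Step 3: [A]₂/[A]₁ = 0.45/0.14 = 3.214
Step 4: Since rate ratio ≈ (conc ratio)^0, the reaction is zeroth order.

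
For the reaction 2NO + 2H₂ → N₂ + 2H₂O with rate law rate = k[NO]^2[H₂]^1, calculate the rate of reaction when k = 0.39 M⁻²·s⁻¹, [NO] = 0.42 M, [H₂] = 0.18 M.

0.01238 M/s

Step 1: The rate law is rate = k[NO]^2[H₂]^1
Step 2: Substitute: rate = 0.39 × (0.42)^2 × (0.18)^1
Step 3: rate = 0.39 × 0.1764 × 0.18 = 0.0123833 M/s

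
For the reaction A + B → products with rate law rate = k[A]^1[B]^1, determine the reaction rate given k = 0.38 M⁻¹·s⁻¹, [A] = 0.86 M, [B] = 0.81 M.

0.2647 M/s

Step 1: The rate law is rate = k[A]^1[B]^1
Step 2: Substitute: rate = 0.38 × (0.86)^1 × (0.81)^1
Step 3: rate = 0.38 × 0.86 × 0.81 = 0.264708 M/s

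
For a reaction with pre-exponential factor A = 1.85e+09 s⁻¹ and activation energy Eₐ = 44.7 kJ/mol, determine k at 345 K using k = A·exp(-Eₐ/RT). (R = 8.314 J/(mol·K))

3.16e+02 s⁻¹

Step 1: Use the Arrhenius equation: k = A × exp(-Eₐ/RT)
Step 2: Convert Eₐ to J/mol: 44.7 kJ/mol = 44700 J/mol
Step 3: Calculate the exponent: -Eₐ/(RT) = -44700/(8.314 × 345) = -15.58398
Step 4: k = 1.85e+09 × exp(-15.58398)
Step 5: k = 1.85e+09 × 1.70594e-07 = 3.1560e+02 s⁻¹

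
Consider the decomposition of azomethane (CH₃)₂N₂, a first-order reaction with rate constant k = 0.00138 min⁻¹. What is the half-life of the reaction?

502.3 min

Step 1: For a first-order reaction, t₁/₂ = ln(2)/k
Step 2: t₁/₂ = ln(2)/0.00138
Step 3: t₁/₂ = 0.6931/0.00138 = 502.3 min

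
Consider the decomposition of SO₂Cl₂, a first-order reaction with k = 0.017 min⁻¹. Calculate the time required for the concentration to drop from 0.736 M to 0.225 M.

69.71 min

Step 1: For first-order: t = ln([SO₂Cl₂]₀/[SO₂Cl₂])/k
Step 2: t = ln(0.736/0.225)/0.017
Step 3: t = ln(3.271)/0.017
Step 4: t = 1.185/0.017 = 69.71 min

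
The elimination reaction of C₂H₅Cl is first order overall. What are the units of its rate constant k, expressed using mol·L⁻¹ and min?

min⁻¹

Step 1: For overall order n, rate = k × (concentration)^n.
Step 2: Rate has units mol·L⁻¹·min⁻¹; concentration term has units (mol·L⁻¹)^1.
Step 3: k = rate / (concentration)^n, so units of k = (mol·L⁻¹)^(1-1)·min⁻¹ = min⁻¹.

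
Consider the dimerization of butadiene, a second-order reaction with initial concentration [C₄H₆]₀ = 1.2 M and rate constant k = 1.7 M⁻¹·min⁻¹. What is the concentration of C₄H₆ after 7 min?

0.07853 M

Step 1: For a second-order reaction: 1/[C₄H₆] = 1/[C₄H₆]₀ + kt
Step 2: 1/[C₄H₆] = 1/1.2 + 1.7 × 7
Step 3: 1/[C₄H₆] = 0.8333 + 11.9 = 12.73
Step 4: [C₄H₆] = 1/12.73 = 0.07853 M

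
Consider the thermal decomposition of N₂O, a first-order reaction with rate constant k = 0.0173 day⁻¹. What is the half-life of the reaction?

40.07 day

Step 1: For a first-order reaction, t₁/₂ = ln(2)/k
Step 2: t₁/₂ = ln(2)/0.0173
Step 3: t₁/₂ = 0.6931/0.0173 = 40.07 day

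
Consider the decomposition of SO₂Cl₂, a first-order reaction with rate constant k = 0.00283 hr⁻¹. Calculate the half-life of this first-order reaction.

244.9 hr

Step 1: For a first-order reaction, t₁/₂ = ln(2)/k
Step 2: t₁/₂ = ln(2)/0.00283
Step 3: t₁/₂ = 0.6931/0.00283 = 244.9 hr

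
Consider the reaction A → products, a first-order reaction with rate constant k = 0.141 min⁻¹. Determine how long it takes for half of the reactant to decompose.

4.916 min

Step 1: For a first-order reaction, t₁/₂ = ln(2)/k
Step 2: t₁/₂ = ln(2)/0.141
Step 3: t₁/₂ = 0.6931/0.141 = 4.916 min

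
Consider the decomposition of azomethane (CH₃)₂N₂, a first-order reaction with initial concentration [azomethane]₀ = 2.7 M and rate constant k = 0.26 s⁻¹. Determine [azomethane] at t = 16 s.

0.04214 M

Step 1: For a first-order reaction: [azomethane] = [azomethane]₀ × e^(-kt)
Step 2: [azomethane] = 2.7 × e^(-0.26 × 16)
Step 3: [azomethane] = 2.7 × e^(-4.16)
Step 4: [azomethane] = 2.7 × 0.0156076 = 0.04214 M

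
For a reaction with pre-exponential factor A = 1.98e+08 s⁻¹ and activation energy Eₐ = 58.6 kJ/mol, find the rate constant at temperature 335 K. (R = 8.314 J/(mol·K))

1.44e-01 s⁻¹

Step 1: Use the Arrhenius equation: k = A × exp(-Eₐ/RT)
Step 2: Convert Eₐ to J/mol: 58.6 kJ/mol = 58600 J/mol
Step 3: Calculate the exponent: -Eₐ/(RT) = -58600/(8.314 × 335) = -21.03986
Step 4: k = 1.98e+08 × exp(-21.03986)
Step 5: k = 1.98e+08 × 7.28626e-10 = 1.4427e-01 s⁻¹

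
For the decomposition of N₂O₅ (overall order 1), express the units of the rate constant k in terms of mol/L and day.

day⁻¹

Step 1: For overall order n, rate = k × (concentration)^n.
Step 2: Rate has units mol/L·day⁻¹; concentration term has units (mol/L)^1.
Step 3: k = rate / (concentration)^n, so units of k = (mol/L)^(1-1)·day⁻¹ = day⁻¹.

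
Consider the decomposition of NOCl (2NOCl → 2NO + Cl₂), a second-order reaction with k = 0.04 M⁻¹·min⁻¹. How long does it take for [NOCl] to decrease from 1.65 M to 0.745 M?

18.41 min

Step 1: For second-order: t = (1/[NOCl] - 1/[NOCl]₀)/k
Step 2: t = (1/0.745 - 1/1.65)/0.04
Step 3: t = (1.342 - 0.6061)/0.04
Step 4: t = 0.7362/0.04 = 18.41 min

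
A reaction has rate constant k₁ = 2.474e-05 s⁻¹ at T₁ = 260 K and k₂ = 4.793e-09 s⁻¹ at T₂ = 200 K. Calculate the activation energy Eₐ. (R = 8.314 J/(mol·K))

61.6 kJ/mol

Step 1: Use the two-temperature Arrhenius form: ln(k₂/k₁) = -Eₐ/R × (1/T₂ - 1/T₁)
Step 2: ln(k₂/k₁) = ln(4.793e-09/2.474e-05) = ln(0.000193735) = -8.54902
Step 3: 1/T₂ - 1/T₁ = 1/200 - 1/260 = 1.153846e-03 K⁻¹
Step 4: Eₐ = -R × ln(k₂/k₁) / (1/T₂ - 1/T₁) = -8.314 × -8.54902 / 1.153846e-03
Step 5: Eₐ = 6.1600e+04 J/mol = 61.6 kJ/mol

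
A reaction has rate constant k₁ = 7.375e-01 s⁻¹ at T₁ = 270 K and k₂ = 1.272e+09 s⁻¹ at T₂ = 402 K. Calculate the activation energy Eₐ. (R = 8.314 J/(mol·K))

145.4 kJ/mol

Step 1: Use the two-temperature Arrhenius form: ln(k₂/k₁) = -Eₐ/R × (1/T₂ - 1/T₁)
Step 2: ln(k₂/k₁) = ln(1.272e+09/7.375e-01) = ln(1.72475e+09) = 21.2683
Step 3: 1/T₂ - 1/T₁ = 1/402 - 1/270 = -1.216142e-03 K⁻¹
Step 4: Eₐ = -R × ln(k₂/k₁) / (1/T₂ - 1/T₁) = -8.314 × 21.2683 / -1.216142e-03
Step 5: Eₐ = 1.4540e+05 J/mol = 145.4 kJ/mol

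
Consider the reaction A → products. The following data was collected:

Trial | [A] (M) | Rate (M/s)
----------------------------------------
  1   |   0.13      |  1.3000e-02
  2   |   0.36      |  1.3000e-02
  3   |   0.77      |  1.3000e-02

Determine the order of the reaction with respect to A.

zeroth order (0)

Step 1: Compare trials - when concentration changes, rate stays constant.
Step 2: rate₂/rate₁ = 1.3000e-02/1.3000e-02 = 1
Step 3: [A]₂/[A]₁ = 0.36/0.13 = 2.769
Step 4: Since rate ratio ≈ (conc ratio)^0, the reaction is zeroth order.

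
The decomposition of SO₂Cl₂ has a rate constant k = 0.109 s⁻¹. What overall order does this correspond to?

first order (1)

Step 1: The units of k for an nth-order reaction are (concentration)^(1-n)·(time)⁻¹.
Step 2: Here k has units s⁻¹, so the concentration exponent is 0.
Step 3: 1 - n = 0 ⇒ n = 1. The reaction is first order.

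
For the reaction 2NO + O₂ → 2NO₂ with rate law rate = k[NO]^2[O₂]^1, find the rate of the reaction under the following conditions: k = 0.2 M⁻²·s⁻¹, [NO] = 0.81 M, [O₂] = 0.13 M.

0.01706 M/s

Step 1: The rate law is rate = k[NO]^2[O₂]^1
Step 2: Substitute: rate = 0.2 × (0.81)^2 × (0.13)^1
Step 3: rate = 0.2 × 0.6561 × 0.13 = 0.0170586 M/s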